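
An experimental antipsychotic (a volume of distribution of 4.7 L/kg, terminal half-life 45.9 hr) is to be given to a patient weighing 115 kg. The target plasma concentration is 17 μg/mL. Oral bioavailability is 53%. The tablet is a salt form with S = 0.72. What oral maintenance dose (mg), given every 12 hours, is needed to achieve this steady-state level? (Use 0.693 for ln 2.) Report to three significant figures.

Vd(total) = 115 kg × 4.7 L/kg = 540.5 L
k = 0.693/45.9 = 0.01510 h⁻¹, so CL = k·Vd = 0.01510 × 540.5 = 8.162 L/h
D = CL × Css × τ / F / S = 8.162 × 17 × 12 / 0.53 / 0.72 = 4363 mg

4360 mg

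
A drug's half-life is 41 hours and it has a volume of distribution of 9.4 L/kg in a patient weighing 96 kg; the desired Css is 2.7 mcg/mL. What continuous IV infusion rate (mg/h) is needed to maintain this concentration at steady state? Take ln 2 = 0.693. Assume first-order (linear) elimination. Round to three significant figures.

Vd(total) = 96 kg × 9.4 L/kg = 902.4 L
k = 0.693/41 = 0.01690 h⁻¹, so CL = k·Vd = 0.01690 × 902.4 = 15.25 L/h
Infusion rate = CL × Css = 15.25 × 2.7 = 41.18 mg/h

41.2 mg/h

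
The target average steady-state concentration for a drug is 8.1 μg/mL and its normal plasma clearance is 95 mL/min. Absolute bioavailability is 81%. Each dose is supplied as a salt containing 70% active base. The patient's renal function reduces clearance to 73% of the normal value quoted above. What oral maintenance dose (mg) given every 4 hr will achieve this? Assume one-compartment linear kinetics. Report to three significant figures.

Convert clearance: 95 mL/min × 60 min/h ÷ 1000 mL/L = 5.700 L/h
Patient clearance = 0.73 × 5.700 = 4.161 L/h
At steady state, dose per interval replaces the amount cleared in that interval: F·S·D/τ = CL·Css.
D = CL × Css × τ / F / S = 4.161 × 8.1 × 4 / 0.81 / 0.7 = 237.8 mg

238 mg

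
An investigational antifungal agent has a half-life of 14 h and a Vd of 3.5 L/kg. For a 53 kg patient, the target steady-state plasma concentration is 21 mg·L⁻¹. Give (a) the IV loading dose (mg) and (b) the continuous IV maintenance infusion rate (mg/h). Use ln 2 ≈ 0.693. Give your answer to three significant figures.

Vd = 3.5 L/kg × 53 kg = 185.5 L
LD = Vd × C = 185.5 × 21 = 3896 mg
CL = 0.693 × Vd / t½ = 0.693 × 185.5 / 14 = 9.182 L/h
Infusion rate = CL × Css = 9.182 × 21 = 192.8 mg/h

(a) 3900 mg; (b) 193 mg/h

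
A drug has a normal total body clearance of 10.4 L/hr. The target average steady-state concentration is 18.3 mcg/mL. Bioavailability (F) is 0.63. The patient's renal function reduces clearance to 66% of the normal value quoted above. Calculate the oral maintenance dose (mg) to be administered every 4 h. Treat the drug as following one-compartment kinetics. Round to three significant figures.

Patient clearance = 0.66 × 10.40 = 6.864 L/h
D = CL × Css × τ / F = 6.864 × 18.3 × 4 / 0.63 = 797.5 mg

798 mg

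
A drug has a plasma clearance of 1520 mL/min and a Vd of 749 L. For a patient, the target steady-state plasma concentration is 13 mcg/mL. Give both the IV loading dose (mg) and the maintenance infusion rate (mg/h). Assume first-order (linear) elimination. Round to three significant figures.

(a) 9740 mg; (b) 1190 mg/h

Loading: fill Vd to C_target → 749.0 L × 13 mg/L = 9737 mg
Convert clearance: 1520 mL/min × 60 min/h ÷ 1000 mL/L = 91.20 L/h
Maintenance infusion rate = CL × Css = 91.20 × 13 = 1186 mg/h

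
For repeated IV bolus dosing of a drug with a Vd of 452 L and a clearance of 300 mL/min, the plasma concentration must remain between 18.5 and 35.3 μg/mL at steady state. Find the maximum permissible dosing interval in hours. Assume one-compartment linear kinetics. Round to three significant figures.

16.2 h

CL = 300 mL/min = 300 × 0.06 = 18.00 L/h
k = CL / Vd = 18.00 / 452.0 = 0.03982 h⁻¹
Between IV bolus doses, concentration decays as C = C₀·e^(−kτ), so C_peak/C_trough = e^(kτ).
τ_max = ln(C_peak/C_trough) / k = ln(35.3/18.5) / 0.03982 = 0.6461 / 0.03982 = 16.23 h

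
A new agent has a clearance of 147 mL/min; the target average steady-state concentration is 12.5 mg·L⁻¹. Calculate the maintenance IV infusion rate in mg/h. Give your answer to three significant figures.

Convert clearance: 147 mL/min × 60 min/h ÷ 1000 mL/L = 8.820 L/h
Infusion rate = CL · Css = 8.820 L/h × 12.5 mg/L = 110.3 mg/h

110 mg/h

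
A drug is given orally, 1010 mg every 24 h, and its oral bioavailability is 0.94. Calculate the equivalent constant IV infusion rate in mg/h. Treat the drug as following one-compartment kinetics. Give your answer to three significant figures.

39.6 mg/h

Equivalent systemic input: infusion rate = F·D/τ.
Rate = 0.94 × 1010 / 24 = 39.56 mg/h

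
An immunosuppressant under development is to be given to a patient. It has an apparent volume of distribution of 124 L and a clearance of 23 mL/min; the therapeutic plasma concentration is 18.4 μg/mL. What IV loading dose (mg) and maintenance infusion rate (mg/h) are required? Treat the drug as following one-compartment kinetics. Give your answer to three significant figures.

(a) 2280 mg; (b) 25.4 mg/h

Loading dose = Vd × C = 124.0 × 18.4 = 2282 mg
CL = 23 mL/min = 23 × 0.06 = 1.380 L/h
Maintenance: replace elimination → rate = CL × Css = 1.380 × 18.4 = 25.39 mg/h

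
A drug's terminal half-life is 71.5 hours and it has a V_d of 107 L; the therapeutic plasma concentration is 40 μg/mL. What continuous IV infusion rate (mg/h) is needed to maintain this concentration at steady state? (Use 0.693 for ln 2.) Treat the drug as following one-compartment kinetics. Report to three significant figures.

CL = ln 2 · Vd / t½ = 0.693 × 107.0 / 71.5 = 1.037 L/h
Infusion rate = CL × Css = 1.037 × 40 = 41.48 mg/h

41.5 mg/h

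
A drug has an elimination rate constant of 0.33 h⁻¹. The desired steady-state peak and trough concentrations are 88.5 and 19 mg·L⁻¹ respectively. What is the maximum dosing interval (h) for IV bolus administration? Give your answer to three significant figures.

Between IV bolus doses, concentration decays as C = C₀·e^(−kτ), so C_peak/C_trough = e^(kτ).
τ_max = ln(C_peak/C_trough) / k = ln(88.5/19) / 0.3300 = 1.539 / 0.3300 = 4.664 h

4.66 h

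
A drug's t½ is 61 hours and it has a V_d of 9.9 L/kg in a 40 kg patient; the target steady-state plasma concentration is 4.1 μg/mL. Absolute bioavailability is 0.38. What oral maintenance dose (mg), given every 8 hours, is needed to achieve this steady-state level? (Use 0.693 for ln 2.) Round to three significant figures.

388 mg

Vd(total) = 40 kg × 9.9 L/kg = 396.0 L
k = 0.693/61 = 0.01136 h⁻¹, so CL = k·Vd = 0.01136 × 396.0 = 4.499 L/h
D = CL × Css × τ / F = 4.499 × 4.1 × 8 / 0.38 = 388.3 mg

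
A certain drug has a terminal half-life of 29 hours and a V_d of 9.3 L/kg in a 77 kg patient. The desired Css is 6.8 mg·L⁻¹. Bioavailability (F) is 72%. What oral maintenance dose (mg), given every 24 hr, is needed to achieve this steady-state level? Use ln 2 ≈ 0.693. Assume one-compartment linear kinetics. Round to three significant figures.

3880 mg

Total Vd = 9.3 × 77 = 716.1 L
CL = ln 2 · Vd / t½ = 0.693 × 716.1 / 29 = 17.11 L/h
D = CL × Css × τ / F = 17.11 × 6.8 × 24 / 0.72 = 3878 mg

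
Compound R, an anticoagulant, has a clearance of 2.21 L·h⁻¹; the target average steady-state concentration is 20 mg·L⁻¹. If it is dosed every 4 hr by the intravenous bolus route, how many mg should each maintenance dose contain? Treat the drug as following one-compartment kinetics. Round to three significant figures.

177 mg

At steady state, dose per interval replaces the amount cleared in that interval: D/τ = CL·Css.
D = CL × Css × τ = 2.210 × 20 × 4 = 176.8 mg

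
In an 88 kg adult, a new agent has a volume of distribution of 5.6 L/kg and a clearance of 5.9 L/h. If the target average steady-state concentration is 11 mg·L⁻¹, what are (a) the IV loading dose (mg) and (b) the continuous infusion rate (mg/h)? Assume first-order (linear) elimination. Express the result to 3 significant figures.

(a) 5420 mg; (b) 64.9 mg/h

Total Vd = 5.6 × 88 = 492.8 L
Loading dose = Vd × C = 492.8 × 11 = 5421 mg
Infusion rate = 5.900 L/h × 11 mg/L = 64.90 mg/h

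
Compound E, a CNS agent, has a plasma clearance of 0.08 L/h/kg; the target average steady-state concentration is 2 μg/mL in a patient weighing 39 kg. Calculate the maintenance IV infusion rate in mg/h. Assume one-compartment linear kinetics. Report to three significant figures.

CL = 0.08 L/h/kg × 39 kg = 3.120 L/h
Infusion rate = CL · Css = 3.120 L/h × 2 mg/L = 6.240 mg/h

6.24 mg/h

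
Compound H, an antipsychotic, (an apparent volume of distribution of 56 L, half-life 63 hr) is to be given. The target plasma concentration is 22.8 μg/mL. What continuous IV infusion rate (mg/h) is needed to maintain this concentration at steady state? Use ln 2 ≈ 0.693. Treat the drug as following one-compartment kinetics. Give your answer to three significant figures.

CL = ln 2 · Vd / t½ = 0.693 × 56.00 / 63 = 0.6160 L/h
Infusion rate = CL × Css = 0.6160 × 22.8 = 14.04 mg/h

14.0 mg/h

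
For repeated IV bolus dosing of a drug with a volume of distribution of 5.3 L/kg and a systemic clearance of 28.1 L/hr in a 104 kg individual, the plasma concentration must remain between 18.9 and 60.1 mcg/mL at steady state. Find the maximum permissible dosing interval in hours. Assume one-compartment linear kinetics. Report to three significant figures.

22.7 h

Vd(total) = 104 kg × 5.3 L/kg = 551.2 L
k = CL / Vd = 28.10 / 551.2 = 0.05098 h⁻¹
Between IV bolus doses, concentration decays as C = C₀·e^(−kτ), so C_peak/C_trough = e^(kτ).
τ_max = ln(C_peak/C_trough) / k = ln(60.1/18.9) / 0.05098 = 1.157 / 0.05098 = 22.70 h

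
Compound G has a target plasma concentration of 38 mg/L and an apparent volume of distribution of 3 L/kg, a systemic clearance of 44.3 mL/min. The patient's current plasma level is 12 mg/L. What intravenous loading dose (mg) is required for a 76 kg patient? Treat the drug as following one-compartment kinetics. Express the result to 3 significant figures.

5930 mg

Vd = 3 L/kg × 76 kg = 228.0 L
The loading dose fills Vd to the target concentration.
Concentration deficit ΔC = 38 − 12 = 26.00 mg/L
LD = Vd × ΔC = 228.0 × 26.00 = 5928 mg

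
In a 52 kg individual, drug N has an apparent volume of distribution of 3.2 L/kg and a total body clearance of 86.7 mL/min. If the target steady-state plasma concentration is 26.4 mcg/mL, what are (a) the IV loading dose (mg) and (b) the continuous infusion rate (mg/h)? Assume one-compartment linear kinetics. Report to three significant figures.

(a) 4390 mg; (b) 137 mg/h

Vd = 3.2 L/kg × 52 kg = 166.4 L
Loading dose = Vd × C = 166.4 × 26.4 = 4393 mg
CL = 86.7 mL/min = 86.7 × 0.06 = 5.202 L/h
Maintenance: replace elimination → rate = CL × Css = 5.202 × 26.4 = 137.3 mg/h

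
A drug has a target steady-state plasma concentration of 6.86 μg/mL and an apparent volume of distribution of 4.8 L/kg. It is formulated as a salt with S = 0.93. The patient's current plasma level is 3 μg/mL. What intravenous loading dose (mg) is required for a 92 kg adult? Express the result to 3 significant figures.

1830 mg

Vd = 4.8 L/kg × 92 kg = 441.6 L
Concentration deficit ΔC = 6.86 − 3 = 3.860 mg/L
LD = Vd × ΔC / S = 441.6 × 3.860 / 0.93 = 1833 mg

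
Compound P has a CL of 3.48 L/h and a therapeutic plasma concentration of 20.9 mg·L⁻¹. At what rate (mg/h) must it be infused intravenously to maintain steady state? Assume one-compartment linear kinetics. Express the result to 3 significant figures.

At steady state, infusion rate equals elimination rate: rate in = CL × Css.
Rate = CL × Css = 3.480 × 20.9 = 72.73 mg/h

72.7 mg/h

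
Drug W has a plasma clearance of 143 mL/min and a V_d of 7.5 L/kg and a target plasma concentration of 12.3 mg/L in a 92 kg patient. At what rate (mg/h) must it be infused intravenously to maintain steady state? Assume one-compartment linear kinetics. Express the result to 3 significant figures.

Convert clearance: 143 mL/min × 60 min/h ÷ 1000 mL/L = 8.580 L/h
At steady state, infusion rate equals elimination rate: rate in = CL × Css.
R₀ = 8.580 × 12.3 = 105.5 mg/h

106 mg/h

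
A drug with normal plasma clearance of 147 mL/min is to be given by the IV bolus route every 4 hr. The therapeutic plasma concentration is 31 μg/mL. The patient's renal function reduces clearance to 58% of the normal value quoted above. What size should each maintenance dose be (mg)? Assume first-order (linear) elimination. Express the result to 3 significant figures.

634 mg

Convert clearance: 147 mL/min × 60 min/h ÷ 1000 mL/L = 8.820 L/h
Patient clearance = 0.58 × 8.820 = 5.116 L/h
At steady state, dose per interval replaces the amount cleared in that interval: D/τ = CL·Css.
D = CL × Css × τ = 5.116 × 31 × 4 = 634.4 mg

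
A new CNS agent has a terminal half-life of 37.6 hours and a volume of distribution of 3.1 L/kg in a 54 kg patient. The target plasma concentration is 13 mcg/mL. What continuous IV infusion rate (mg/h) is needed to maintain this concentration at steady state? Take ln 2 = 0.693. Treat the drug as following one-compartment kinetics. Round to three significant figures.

Vd = 3.1 L/kg × 54 kg = 167.4 L
CL = 0.693 × Vd / t½ = 0.693 × 167.4 / 37.6 = 3.085 L/h
Infusion rate = CL × Css = 3.085 × 13 = 40.11 mg/h

40.1 mg/h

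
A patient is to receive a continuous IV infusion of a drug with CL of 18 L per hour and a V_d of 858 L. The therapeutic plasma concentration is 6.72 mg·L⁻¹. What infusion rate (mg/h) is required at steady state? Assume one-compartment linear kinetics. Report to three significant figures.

121 mg/h

Vd does not affect the maintenance rate; only clearance governs steady-state input.
Rate = CL × Css = 18.00 × 6.72 = 121.0 mg/h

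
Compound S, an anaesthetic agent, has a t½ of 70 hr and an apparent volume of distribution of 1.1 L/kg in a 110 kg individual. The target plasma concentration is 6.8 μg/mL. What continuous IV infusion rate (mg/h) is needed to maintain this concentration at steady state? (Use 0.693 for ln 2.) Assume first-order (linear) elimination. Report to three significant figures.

Total Vd = 1.1 × 110 = 121.0 L
CL = ln 2 · Vd / t½ = 0.693 × 121.0 / 70 = 1.198 L/h
Infusion rate = CL × Css = 1.198 × 6.8 = 8.146 mg/h

8.15 mg/h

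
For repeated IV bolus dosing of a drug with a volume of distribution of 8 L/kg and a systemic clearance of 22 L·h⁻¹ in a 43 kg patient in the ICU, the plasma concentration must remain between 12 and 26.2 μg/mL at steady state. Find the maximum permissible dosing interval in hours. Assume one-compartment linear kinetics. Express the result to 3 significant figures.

12.2 h

Total Vd = 8 × 43 = 344.0 L
k = CL / Vd = 22.00 / 344.0 = 0.06395 h⁻¹
Between IV bolus doses, concentration decays as C = C₀·e^(−kτ), so C_peak/C_trough = e^(kτ).
τ_max = ln(C_peak/C_trough) / k = ln(26.2/12) / 0.06395 = 0.7809 / 0.06395 = 12.21 h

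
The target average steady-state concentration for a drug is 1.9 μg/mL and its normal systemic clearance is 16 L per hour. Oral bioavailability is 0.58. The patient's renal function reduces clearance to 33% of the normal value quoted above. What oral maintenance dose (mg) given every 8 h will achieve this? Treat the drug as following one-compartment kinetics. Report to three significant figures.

138 mg

Patient clearance = 0.33 × 16.00 = 5.280 L/h
D = CL × Css × τ / F = 5.280 × 1.9 × 8 / 0.58 = 138.4 mg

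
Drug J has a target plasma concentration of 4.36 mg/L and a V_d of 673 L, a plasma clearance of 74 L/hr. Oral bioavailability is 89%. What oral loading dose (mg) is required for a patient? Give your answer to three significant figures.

Loading dose depends on Vd (not clearance): it fills the distribution volume.
LD = Vd × C / F = 673.0 × 4.360 / 0.89 = 3297 mg

3300 mg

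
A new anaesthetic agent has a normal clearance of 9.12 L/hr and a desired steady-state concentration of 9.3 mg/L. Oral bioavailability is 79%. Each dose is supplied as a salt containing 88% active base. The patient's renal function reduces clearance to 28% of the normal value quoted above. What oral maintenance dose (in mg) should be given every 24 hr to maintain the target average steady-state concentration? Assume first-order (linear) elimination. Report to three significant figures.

Patient clearance = 0.28 × 9.120 = 2.554 L/h
D = CL × Css × τ / F / S = 2.554 × 9.3 × 24 / 0.79 / 0.88 = 820.0 mg

820 mg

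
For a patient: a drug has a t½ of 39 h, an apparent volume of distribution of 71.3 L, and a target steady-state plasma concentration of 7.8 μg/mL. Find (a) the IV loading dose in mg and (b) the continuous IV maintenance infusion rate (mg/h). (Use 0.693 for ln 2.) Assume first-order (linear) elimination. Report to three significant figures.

(a) 556 mg; (b) 9.88 mg/h

LD = Vd × C = 71.30 × 7.8 = 556.1 mg
CL = 0.693 × Vd / t½ = 0.693 × 71.30 / 39 = 1.267 L/h
Infusion rate = CL × Css = 1.267 × 7.8 = 9.883 mg/h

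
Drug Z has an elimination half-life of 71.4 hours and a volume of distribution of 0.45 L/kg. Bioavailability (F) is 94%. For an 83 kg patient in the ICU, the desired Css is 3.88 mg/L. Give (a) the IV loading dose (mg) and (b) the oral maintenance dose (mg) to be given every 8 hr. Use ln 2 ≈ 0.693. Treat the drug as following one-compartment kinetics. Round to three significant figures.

Total Vd = 0.45 × 83 = 37.35 L
LD = Vd × C = 37.35 × 3.88 = 144.9 mg
CL = 0.693 × Vd / t½ = 0.693 × 37.35 / 71.4 = 0.3625 L/h
D = CL × Css × τ / F = 0.3625 × 3.88 × 8 / 0.94 = 11.97 mg

(a) 145 mg; (b) 12.0 mg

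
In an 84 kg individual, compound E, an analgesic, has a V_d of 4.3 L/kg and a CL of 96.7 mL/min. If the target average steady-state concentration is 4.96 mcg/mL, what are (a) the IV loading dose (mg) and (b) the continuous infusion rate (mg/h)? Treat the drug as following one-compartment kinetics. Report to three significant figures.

Total Vd = 4.3 × 84 = 361.2 L
Loading dose = Vd × C = 361.2 × 4.96 = 1792 mg
CL = 96.7 mL/min = 96.7 × 0.06 = 5.802 L/h
Maintenance: replace elimination → rate = CL × Css = 5.802 × 4.96 = 28.78 mg/h

(a) 1790 mg; (b) 28.8 mg/h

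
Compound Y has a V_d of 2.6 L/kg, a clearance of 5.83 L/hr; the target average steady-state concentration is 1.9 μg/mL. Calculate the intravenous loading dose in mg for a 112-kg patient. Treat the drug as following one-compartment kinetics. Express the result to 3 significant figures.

Vd(total) = 112 kg × 2.6 L/kg = 291.2 L
The loading dose fills Vd to the target concentration.
LD = Vd × C = 291.2 × 1.900 = 553.3 mg

553 mg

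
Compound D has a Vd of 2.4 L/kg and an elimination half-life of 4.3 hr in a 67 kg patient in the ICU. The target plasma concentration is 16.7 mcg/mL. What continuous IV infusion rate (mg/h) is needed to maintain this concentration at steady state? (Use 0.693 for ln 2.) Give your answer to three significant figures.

Total Vd = 2.4 × 67 = 160.8 L
CL = 0.693 × Vd / t½ = 0.693 × 160.8 / 4.3 = 25.91 L/h
Infusion rate = CL × Css = 25.91 × 16.7 = 432.7 mg/h

433 mg/h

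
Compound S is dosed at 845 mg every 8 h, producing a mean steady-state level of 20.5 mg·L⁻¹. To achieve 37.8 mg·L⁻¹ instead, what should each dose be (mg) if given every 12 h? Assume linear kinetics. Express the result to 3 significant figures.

With linear kinetics, Css is proportional to dose rate (D/τ) at fixed clearance.
D₂ = D₁ × (Css,target / Css,current) × (τ₂/τ₁) = 845 × (37.8/20.5) × (12/8) = 2337 mg

2340 mg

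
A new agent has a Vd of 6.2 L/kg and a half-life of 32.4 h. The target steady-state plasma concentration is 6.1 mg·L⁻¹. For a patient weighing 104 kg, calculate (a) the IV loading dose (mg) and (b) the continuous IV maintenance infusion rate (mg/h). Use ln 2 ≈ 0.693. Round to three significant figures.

Vd(total) = 104 kg × 6.2 L/kg = 644.8 L
LD = Vd × C = 644.8 × 6.1 = 3933 mg
CL = 0.693 × Vd / t½ = 0.693 × 644.8 / 32.4 = 13.79 L/h
Infusion rate = CL × Css = 13.79 × 6.1 = 84.12 mg/h

(a) 3930 mg; (b) 84.1 mg/h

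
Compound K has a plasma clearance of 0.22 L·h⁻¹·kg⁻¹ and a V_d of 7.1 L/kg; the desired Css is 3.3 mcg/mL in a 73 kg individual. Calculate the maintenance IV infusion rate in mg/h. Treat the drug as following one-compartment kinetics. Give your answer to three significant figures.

CL = 0.22 L·h⁻¹·kg⁻¹ × 73 kg = 16.06 L/h
At steady state, infusion rate equals elimination rate: rate in = CL × Css.
Infusion rate = CL · Css = 16.06 L/h × 3.3 mg/L = 53.00 mg/h

53.0 mg/h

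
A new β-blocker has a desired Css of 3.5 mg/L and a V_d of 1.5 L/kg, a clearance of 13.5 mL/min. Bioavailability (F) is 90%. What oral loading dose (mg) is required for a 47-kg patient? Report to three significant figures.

Vd(total) = 47 kg × 1.5 L/kg = 70.50 L
LD = Vd × C / F = 70.50 × 3.500 / 0.9 = 274.2 mg

274 mg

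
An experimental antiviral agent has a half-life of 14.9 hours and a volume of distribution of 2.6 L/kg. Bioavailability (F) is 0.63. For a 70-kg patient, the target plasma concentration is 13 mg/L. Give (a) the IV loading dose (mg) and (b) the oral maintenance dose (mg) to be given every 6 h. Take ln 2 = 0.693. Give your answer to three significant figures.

(a) 2370 mg; (b) 1050 mg

Total Vd = 2.6 × 70 = 182.0 L
LD = Vd × C = 182.0 × 13 = 2366 mg
CL = 0.693 × Vd / t½ = 0.693 × 182.0 / 14.9 = 8.465 L/h
D = CL × Css × τ / F = 8.465 × 13 × 6 / 0.63 = 1048 mg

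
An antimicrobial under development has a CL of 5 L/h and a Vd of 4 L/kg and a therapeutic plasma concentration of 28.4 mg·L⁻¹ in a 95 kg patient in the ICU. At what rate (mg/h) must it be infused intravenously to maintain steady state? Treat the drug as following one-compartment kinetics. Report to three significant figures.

142 mg/h

At steady state, infusion rate equals elimination rate: rate in = CL × Css.
Infusion rate = CL · Css = 5.000 L/h × 28.4 mg/L = 142.0 mg/h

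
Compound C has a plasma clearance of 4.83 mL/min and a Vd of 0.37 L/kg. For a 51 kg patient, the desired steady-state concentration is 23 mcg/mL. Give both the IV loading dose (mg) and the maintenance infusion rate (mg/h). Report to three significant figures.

(a) 434 mg; (b) 6.67 mg/h

Total Vd = 0.37 × 51 = 18.87 L
Loading dose = Vd × C = 18.87 × 23 = 434.0 mg
CL = 4.83 mL/min = 4.83 × 0.06 = 0.2898 L/h
Maintenance infusion rate = CL × Css = 0.2898 × 23 = 6.665 mg/h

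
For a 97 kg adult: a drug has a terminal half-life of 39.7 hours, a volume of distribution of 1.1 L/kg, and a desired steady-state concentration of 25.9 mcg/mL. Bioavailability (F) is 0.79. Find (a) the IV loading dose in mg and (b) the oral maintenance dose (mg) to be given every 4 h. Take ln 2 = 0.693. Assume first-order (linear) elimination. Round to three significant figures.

Vd = 1.1 L/kg × 97 kg = 106.7 L
LD = Vd × C = 106.7 × 25.9 = 2764 mg
CL = 0.693 × Vd / t½ = 0.693 × 106.7 / 39.7 = 1.863 L/h
D = CL × Css × τ / F = 1.863 × 25.9 × 4 / 0.79 = 244.3 mg

(a) 2760 mg; (b) 244 mg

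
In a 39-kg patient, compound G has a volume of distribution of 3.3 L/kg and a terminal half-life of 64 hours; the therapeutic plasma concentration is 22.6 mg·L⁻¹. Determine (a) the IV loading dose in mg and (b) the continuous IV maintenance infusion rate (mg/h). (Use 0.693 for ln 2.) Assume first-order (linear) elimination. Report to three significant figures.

Vd = 3.3 L/kg × 39 kg = 128.7 L
LD = Vd × C = 128.7 × 22.6 = 2909 mg
CL = 0.693 × Vd / t½ = 0.693 × 128.7 / 64 = 1.394 L/h
Infusion rate = CL × Css = 1.394 × 22.6 = 31.50 mg/h

(a) 2910 mg; (b) 31.5 mg/h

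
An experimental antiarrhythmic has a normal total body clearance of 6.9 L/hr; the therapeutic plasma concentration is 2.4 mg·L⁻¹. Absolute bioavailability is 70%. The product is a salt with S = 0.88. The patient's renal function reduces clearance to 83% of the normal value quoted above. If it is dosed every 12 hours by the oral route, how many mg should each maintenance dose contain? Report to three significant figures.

Patient clearance = 0.83 × 6.900 = 5.727 L/h
D = CL × Css × τ / F / S = 5.727 × 2.4 × 12 / 0.7 / 0.88 = 267.8 mg

268 mg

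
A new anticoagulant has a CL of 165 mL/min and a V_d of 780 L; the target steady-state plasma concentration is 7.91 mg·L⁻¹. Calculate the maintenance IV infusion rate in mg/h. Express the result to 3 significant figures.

78.3 mg/h

CL = 165 mL/min × 60/1000 = 9.900 L/h
Rate = CL × Css = 9.900 × 7.91 = 78.31 mg/h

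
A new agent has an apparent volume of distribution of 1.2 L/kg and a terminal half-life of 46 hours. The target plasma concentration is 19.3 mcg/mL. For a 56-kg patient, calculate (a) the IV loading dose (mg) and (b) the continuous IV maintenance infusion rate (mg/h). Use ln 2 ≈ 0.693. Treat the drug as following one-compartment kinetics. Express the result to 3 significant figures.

(a) 1300 mg; (b) 19.5 mg/h

Vd(total) = 56 kg × 1.2 L/kg = 67.20 L
LD = Vd × C = 67.20 × 19.3 = 1297 mg
CL = 0.693 × Vd / t½ = 0.693 × 67.20 / 46 = 1.012 L/h
Infusion rate = CL × Css = 1.012 × 19.3 = 19.53 mg/h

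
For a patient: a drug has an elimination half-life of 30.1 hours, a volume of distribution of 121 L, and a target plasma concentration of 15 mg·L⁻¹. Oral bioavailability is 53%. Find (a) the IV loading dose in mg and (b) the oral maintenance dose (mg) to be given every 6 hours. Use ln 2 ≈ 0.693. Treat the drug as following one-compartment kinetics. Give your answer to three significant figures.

(a) 1820 mg; (b) 473 mg

LD = Vd × C = 121.0 × 15 = 1815 mg
CL = 0.693 × Vd / t½ = 0.693 × 121.0 / 30.1 = 2.786 L/h
D = CL × Css × τ / F = 2.786 × 15 × 6 / 0.53 = 473.1 mg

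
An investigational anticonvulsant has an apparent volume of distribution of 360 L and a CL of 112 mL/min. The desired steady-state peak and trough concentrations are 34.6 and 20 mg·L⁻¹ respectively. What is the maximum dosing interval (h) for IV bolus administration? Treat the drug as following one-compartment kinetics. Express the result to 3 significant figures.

29.4 h

CL = 112 mL/min × 60/1000 = 6.720 L/h
k = CL / Vd = 6.720 / 360.0 = 0.01867 h⁻¹
Between IV bolus doses, concentration decays as C = C₀·e^(−kτ), so C_peak/C_trough = e^(kτ).
τ_max = ln(C_peak/C_trough) / k = ln(34.6/20) / 0.01867 = 0.5481 / 0.01867 = 29.36 h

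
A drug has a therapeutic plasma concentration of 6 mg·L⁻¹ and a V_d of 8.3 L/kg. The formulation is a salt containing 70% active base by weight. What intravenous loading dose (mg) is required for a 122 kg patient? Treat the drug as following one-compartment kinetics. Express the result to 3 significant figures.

8680 mg

Total Vd = 8.3 × 122 = 1013 L
LD = Vd × C / S = 1013 × 6.000 / 0.7 = 8683 mg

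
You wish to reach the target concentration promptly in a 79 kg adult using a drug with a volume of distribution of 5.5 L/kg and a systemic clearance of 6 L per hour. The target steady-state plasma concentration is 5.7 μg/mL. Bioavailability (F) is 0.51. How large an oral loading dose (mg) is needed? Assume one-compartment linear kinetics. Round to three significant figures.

4860 mg

Total Vd = 5.5 × 79 = 434.5 L
LD = Vd × C / F = 434.5 × 5.700 / 0.51 = 4856 mg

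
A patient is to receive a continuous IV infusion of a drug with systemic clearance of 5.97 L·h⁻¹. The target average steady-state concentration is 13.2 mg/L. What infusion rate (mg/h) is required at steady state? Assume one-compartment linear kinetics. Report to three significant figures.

Rate = CL × Css = 5.970 × 13.2 = 78.80 mg/h

78.8 mg/h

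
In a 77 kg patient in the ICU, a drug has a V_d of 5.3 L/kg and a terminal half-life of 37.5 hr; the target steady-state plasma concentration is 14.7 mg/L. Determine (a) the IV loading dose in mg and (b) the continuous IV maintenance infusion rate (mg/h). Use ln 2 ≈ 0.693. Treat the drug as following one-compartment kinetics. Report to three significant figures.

(a) 6000 mg; (b) 111 mg/h

Vd(total) = 77 kg × 5.3 L/kg = 408.1 L
LD = Vd × C = 408.1 × 14.7 = 5999 mg
CL = 0.693 × Vd / t½ = 0.693 × 408.1 / 37.5 = 7.542 L/h
Infusion rate = CL × Css = 7.542 × 14.7 = 110.9 mg/h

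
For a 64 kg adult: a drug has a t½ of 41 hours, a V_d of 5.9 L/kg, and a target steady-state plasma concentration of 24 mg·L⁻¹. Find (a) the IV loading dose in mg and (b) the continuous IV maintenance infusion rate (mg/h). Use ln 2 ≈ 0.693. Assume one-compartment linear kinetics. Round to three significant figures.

Total Vd = 5.9 × 64 = 377.6 L
LD = Vd × C = 377.6 × 24 = 9062 mg
CL = 0.693 × Vd / t½ = 0.693 × 377.6 / 41 = 6.382 L/h
Infusion rate = CL × Css = 6.382 × 24 = 153.2 mg/h

(a) 9060 mg; (b) 153 mg/h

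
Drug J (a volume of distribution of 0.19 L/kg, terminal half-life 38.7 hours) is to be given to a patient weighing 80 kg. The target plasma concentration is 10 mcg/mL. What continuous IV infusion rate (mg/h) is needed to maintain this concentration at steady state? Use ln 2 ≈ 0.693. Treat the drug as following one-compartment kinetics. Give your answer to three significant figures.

2.72 mg/h

Vd = 0.19 L/kg × 80 kg = 15.20 L
CL = 0.693 × Vd / t½ = 0.693 × 15.20 / 38.7 = 0.2722 L/h
Infusion rate = CL × Css = 0.2722 × 10 = 2.722 mg/h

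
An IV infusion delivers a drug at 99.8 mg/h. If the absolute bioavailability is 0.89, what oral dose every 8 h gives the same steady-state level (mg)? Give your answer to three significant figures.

897 mg

To maintain the same Css, the systemic dosing rate must be unchanged: F·D/τ = infusion rate.
D = rate × τ / F = 99.8 × 8 / 0.89 = 897.1 mg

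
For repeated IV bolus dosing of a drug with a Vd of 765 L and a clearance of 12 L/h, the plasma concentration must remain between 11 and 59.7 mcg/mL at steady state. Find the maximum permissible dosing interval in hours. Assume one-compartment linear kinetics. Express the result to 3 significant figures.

108 h

k = CL / Vd = 12.00 / 765.0 = 0.01569 h⁻¹
Between IV bolus doses, concentration decays as C = C₀·e^(−kτ), so C_peak/C_trough = e^(kτ).
τ_max = ln(C_peak/C_trough) / k = ln(59.7/11) / 0.01569 = 1.691 / 0.01569 = 107.8 h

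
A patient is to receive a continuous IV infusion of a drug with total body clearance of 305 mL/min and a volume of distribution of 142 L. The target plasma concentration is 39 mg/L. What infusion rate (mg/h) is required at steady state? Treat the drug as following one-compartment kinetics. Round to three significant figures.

714 mg/h

CL = 305 mL/min × 60/1000 = 18.30 L/h
Infusion rate = CL · Css = 18.30 L/h × 39 mg/L = 713.7 mg/h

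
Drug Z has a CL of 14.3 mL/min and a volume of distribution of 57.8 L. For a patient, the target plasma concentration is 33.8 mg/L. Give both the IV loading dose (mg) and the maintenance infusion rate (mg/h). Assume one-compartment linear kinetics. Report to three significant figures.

Loading dose = Vd × C = 57.80 × 33.8 = 1954 mg
CL = 14.3 mL/min = 14.3 × 0.06 = 0.8580 L/h
Infusion rate = 0.8580 L/h × 33.8 mg/L = 29.00 mg/h

(a) 1950 mg; (b) 29.0 mg/h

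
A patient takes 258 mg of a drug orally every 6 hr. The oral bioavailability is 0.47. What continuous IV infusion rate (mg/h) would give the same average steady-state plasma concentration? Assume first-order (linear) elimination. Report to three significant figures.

20.2 mg/h

Equivalent systemic input: infusion rate = F·D/τ.
Rate = 0.47 × 258 / 6 = 20.21 mg/h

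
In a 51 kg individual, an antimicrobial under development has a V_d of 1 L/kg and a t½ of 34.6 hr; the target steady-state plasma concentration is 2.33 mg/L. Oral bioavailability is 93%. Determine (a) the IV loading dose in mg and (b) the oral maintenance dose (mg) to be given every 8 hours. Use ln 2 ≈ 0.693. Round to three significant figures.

Vd = 1 L/kg × 51 kg = 51.00 L
LD = Vd × C = 51.00 × 2.33 = 118.8 mg
CL = 0.693 × Vd / t½ = 0.693 × 51.00 / 34.6 = 1.021 L/h
D = CL × Css × τ / F = 1.021 × 2.33 × 8 / 0.93 = 20.46 mg

(a) 119 mg; (b) 20.5 mg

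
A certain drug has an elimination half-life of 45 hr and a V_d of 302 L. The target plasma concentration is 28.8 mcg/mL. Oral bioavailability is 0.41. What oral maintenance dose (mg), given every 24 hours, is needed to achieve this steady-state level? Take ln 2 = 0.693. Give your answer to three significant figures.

CL = ln 2 · Vd / t½ = 0.693 × 302.0 / 45 = 4.651 L/h
D = CL × Css × τ / F = 4.651 × 28.8 × 24 / 0.41 = 7841 mg

7840 mg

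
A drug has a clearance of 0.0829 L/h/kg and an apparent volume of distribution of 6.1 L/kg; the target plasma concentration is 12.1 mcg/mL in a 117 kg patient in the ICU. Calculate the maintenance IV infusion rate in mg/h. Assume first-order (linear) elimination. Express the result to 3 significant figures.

117 mg/h

CL = 0.0829 L/h/kg × 117 kg = 9.699 L/h
R₀ = 9.699 × 12.1 = 117.4 mg/h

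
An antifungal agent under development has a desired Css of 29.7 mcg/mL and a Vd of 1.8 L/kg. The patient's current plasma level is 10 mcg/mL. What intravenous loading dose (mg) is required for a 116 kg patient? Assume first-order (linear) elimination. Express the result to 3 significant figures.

Vd(total) = 116 kg × 1.8 L/kg = 208.8 L
The loading dose fills Vd to the target concentration.
Concentration deficit ΔC = 29.7 − 10 = 19.70 mg/L
LD = Vd × ΔC = 208.8 × 19.70 = 4113 mg

4110 mg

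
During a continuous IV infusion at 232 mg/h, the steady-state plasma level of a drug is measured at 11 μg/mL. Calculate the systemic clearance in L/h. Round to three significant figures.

At steady state, infusion rate = CL × Css, so CL = rate / Css.
CL = 232 / 11 = 21.09 L/h

21.1 L/h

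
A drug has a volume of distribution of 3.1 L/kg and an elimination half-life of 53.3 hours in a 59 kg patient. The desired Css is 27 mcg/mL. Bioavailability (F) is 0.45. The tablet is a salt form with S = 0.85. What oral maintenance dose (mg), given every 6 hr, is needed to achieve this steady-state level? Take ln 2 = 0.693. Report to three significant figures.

1010 mg

Total Vd = 3.1 × 59 = 182.9 L
CL = 0.693 × Vd / t½ = 0.693 × 182.9 / 53.3 = 2.378 L/h
D = CL × Css × τ / F / S = 2.378 × 27 × 6 / 0.45 / 0.85 = 1007 mg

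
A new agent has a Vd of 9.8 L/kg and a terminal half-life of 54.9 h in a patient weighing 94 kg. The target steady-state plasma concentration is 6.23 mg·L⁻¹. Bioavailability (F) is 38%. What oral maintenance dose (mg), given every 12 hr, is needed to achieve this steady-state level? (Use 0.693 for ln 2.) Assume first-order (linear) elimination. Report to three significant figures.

2290 mg

Vd = 9.8 L/kg × 94 kg = 921.2 L
k = 0.693/54.9 = 0.01262 h⁻¹, so CL = k·Vd = 0.01262 × 921.2 = 11.63 L/h
D = CL × Css × τ / F = 11.63 × 6.23 × 12 / 0.38 = 2288 mg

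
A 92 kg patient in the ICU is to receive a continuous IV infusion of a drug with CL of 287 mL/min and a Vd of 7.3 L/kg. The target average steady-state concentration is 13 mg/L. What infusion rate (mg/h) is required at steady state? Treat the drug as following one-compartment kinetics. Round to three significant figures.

CL = 287 mL/min × 60/1000 = 17.22 L/h
Rate = CL × Css = 17.22 × 13 = 223.9 mg/h

224 mg/h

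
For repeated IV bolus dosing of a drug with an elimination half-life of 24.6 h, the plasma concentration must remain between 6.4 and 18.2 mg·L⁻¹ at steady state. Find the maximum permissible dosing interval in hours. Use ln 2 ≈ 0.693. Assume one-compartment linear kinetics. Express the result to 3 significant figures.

37.1 h

k = 0.693 / t½ = 0.693 / 24.6 = 0.02817 h⁻¹
Between IV bolus doses, concentration decays as C = C₀·e^(−kτ), so C_peak/C_trough = e^(kτ).
τ_max = ln(C_peak/C_trough) / k = ln(18.2/6.4) / 0.02817 = 1.045 / 0.02817 = 37.10 h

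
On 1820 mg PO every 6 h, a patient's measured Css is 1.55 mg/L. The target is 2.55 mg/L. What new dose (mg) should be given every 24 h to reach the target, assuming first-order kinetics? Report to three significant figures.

12000 mg

For first-order elimination, Css ∝ F·D/(CL·τ); F and CL are unchanged, so Css ∝ D/τ.
D₂ = D₁ × (Css,target / Css,current) × (τ₂/τ₁) = 1820 × (2.55/1.55) × (24/6) = 11980 mg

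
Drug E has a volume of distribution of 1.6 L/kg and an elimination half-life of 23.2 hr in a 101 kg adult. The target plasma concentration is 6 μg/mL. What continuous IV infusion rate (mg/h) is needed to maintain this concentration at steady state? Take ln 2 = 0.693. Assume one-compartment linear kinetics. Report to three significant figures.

Total Vd = 1.6 × 101 = 161.6 L
CL = 0.693 × Vd / t½ = 0.693 × 161.6 / 23.2 = 4.827 L/h
Infusion rate = CL × Css = 4.827 × 6 = 28.96 mg/h

29.0 mg/h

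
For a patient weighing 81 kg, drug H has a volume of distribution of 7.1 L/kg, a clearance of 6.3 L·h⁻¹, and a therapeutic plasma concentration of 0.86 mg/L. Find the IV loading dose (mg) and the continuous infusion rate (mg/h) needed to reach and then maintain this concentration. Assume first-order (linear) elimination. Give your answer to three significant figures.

(a) 495 mg; (b) 5.42 mg/h

Vd(total) = 81 kg × 7.1 L/kg = 575.1 L
LD = Vd · C_target = 575.1 × 0.86 = 494.6 mg
Maintenance: replace elimination → rate = CL × Css = 6.300 × 0.86 = 5.418 mg/h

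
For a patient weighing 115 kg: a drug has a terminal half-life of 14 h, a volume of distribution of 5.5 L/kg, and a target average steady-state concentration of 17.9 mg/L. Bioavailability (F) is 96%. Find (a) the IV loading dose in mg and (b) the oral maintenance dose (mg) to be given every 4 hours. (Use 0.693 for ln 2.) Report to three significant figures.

Total Vd = 5.5 × 115 = 632.5 L
LD = Vd × C = 632.5 × 17.9 = 11320 mg
CL = 0.693 × Vd / t½ = 0.693 × 632.5 / 14 = 31.31 L/h
D = CL × Css × τ / F = 31.31 × 17.9 × 4 / 0.96 = 2335 mg

(a) 11300 mg; (b) 2340 mg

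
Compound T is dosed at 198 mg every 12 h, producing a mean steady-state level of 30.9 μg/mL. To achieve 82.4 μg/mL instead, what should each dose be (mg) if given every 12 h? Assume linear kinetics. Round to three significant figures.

528 mg

For first-order elimination, Css ∝ F·D/(CL·τ); F and CL are unchanged, so Css ∝ D/τ.
D₂ = D₁ × (Css,target / Css,current) = 198 × 82.4/30.9 = 528.0 mg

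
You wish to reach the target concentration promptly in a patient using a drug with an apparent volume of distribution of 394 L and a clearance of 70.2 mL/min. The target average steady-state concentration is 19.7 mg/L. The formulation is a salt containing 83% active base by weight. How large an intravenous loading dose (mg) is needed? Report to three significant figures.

LD = Vd × C / S = 394.0 × 19.70 / 0.83 = 9352 mg

9350 mg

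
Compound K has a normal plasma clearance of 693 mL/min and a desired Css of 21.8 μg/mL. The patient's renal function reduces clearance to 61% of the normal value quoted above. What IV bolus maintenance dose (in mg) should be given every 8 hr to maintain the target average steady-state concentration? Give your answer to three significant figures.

CL = 693 mL/min = 693 × 0.06 = 41.58 L/h
Patient clearance = 0.61 × 41.58 = 25.36 L/h
D = CL × Css × τ = 25.36 × 21.8 × 8 = 4423 mg

4420 mg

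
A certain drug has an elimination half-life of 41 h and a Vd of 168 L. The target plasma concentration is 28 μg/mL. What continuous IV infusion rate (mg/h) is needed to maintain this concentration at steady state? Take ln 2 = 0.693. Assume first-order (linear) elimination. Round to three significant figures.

CL = ln 2 · Vd / t½ = 0.693 × 168.0 / 41 = 2.840 L/h
Infusion rate = CL × Css = 2.840 × 28 = 79.52 mg/h

79.5 mg/h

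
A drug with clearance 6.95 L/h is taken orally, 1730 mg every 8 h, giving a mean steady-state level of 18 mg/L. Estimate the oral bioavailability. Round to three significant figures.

0.578

F·D/τ = CL·Css at steady state → F = CL·Css·τ / D.
F = 6.95 × 18 × 8 / 1730 = 0.578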